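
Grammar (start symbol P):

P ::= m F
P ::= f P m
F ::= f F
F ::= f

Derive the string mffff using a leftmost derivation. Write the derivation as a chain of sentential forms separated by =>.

P => mF => mfF => mffF => mfffF => mffff

P => mF   [P ::= m F]
mF => mfF   [F ::= f F]
mfF => mffF   [F ::= f F]
mffF => mfffF   [F ::= f F]
mfffF => mffff   [F ::= f]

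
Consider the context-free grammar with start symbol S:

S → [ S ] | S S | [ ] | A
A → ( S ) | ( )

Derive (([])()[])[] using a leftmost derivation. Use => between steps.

S => SS => AS => (S)S => (SS)S => (AS)S => ((S)S)S => (([])S)S => (([])SS)S => (([])AS)S => (([])()S)S => (([])()[])S => (([])()[])[]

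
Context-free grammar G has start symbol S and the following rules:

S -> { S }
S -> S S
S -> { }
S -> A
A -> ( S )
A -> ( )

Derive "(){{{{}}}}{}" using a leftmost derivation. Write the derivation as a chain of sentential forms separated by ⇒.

S⇒SS⇒AS⇒()S⇒()SS⇒(){S}S⇒(){{S}}S⇒(){{{S}}}S⇒(){{{{}}}}S⇒(){{{{}}}}{}

S ⇒ SS   [S -> S S]
SS ⇒ AS   [S -> A]
AS ⇒ ()S   [A -> ( )]
()S ⇒ ()SS   [S -> S S]
()SS ⇒ (){S}S   [S -> { S }]
(){S}S ⇒ (){{S}}S   [S -> { S }]
(){{S}}S ⇒ (){{{S}}}S   [S -> { S }]
(){{{S}}}S ⇒ (){{{{}}}}S   [S -> { }]
(){{{{}}}}S ⇒ (){{{{}}}}{}   [S -> { }]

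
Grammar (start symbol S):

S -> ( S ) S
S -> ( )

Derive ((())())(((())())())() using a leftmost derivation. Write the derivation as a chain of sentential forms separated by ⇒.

S ⇒ (S)S ⇒ ((S)S)S ⇒ ((())S)S ⇒ ((())())S ⇒ ((())())(S)S ⇒ ((())())((S)S)S ⇒ ((())())(((S)S)S)S ⇒ ((())())(((())S)S)S ⇒ ((())())(((())())S)S ⇒ ((())())(((())())())S ⇒ ((())())(((())())())()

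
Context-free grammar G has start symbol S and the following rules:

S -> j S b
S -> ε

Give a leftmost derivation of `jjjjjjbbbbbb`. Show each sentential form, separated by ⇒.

S ⇒ jSb ⇒ jjSbb ⇒ jjjSbbb ⇒ jjjjSbbbb ⇒ jjjjjSbbbbb ⇒ jjjjjjSbbbbbb ⇒ jjjjjjbbbbbb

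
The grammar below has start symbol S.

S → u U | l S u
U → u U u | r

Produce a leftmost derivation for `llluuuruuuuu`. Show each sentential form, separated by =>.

S => lSu => llSuu => lllSuuu => llluUuuu => llluuUuuuu => llluuuUuuuuu => llluuuruuuuu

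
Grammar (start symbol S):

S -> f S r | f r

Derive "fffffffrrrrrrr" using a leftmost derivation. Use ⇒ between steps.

S ⇒ fSr ⇒ ffSrr ⇒ fffSrrr ⇒ ffffSrrrr ⇒ fffffSrrrrr ⇒ ffffffSrrrrrr ⇒ fffffffrrrrrrr

S ⇒ fSr   [S -> f S r]
fSr ⇒ ffSrr   [S -> f S r]
ffSrr ⇒ fffSrrr   [S -> f S r]
fffSrrr ⇒ ffffSrrrr   [S -> f S r]
ffffSrrrr ⇒ fffffSrrrrr   [S -> f S r]
fffffSrrrrr ⇒ ffffffSrrrrrr   [S -> f S r]
ffffffSrrrrrr ⇒ fffffffrrrrrrr   [S -> f r]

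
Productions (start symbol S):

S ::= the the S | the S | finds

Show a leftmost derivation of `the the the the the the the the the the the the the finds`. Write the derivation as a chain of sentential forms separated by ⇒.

S ⇒ the S ⇒ the the S ⇒ the the the S ⇒ the the the the S ⇒ the the the the the the S ⇒ the the the the the the the the S ⇒ the the the the the the the the the the S ⇒ the the the the the the the the the the the the S ⇒ the the the the the the the the the the the the the S ⇒ the the the the the the the the the the the the the finds

S ⇒ the S   [S ::= the S]
the S ⇒ the the S   [S ::= the S]
the the S ⇒ the the the S   [S ::= the S]
the the the S ⇒ the the the the S   [S ::= the S]
the the the the S ⇒ the the the the the the S   [S ::= the the S]
the the the the the the S ⇒ the the the the the the the the S   [S ::= the the S]
the the the the the the the the S ⇒ the the the the the the the the the the S   [S ::= the the S]
the the the the the the the the the the S ⇒ the the the the the the the the the the the the S   [S ::= the the S]
the the the the the the the the the the the the S ⇒ the the the the the the the the the the the the the S   [S ::= the S]
the the the the the the the the the the the the the S ⇒ the the the the the the the the the the the the the finds   [S ::= finds]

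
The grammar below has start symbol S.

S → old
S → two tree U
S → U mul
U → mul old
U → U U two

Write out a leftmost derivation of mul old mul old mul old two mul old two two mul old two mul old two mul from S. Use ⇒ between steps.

S ⇒ U mul   [S → U mul]
U mul ⇒ U U two mul   [U → U U two]
U U two mul ⇒ U U two U two mul   [U → U U two]
U U two U two mul ⇒ U U two U two U two mul   [U → U U two]
U U two U two U two mul ⇒ mul old U two U two U two mul   [U → mul old]
mul old U two U two U two mul ⇒ mul old U U two two U two U two mul   [U → U U two]
mul old U U two two U two U two mul ⇒ mul old U U two U two two U two U two mul   [U → U U two]
mul old U U two U two two U two U two mul ⇒ mul old mul old U two U two two U two U two mul   [U → mul old]
mul old mul old U two U two two U two U two mul ⇒ mul old mul old mul old two U two two U two U two mul   [U → mul old]
mul old mul old mul old two U two two U two U two mul ⇒ mul old mul old mul old two mul old two two U two U two mul   [U → mul old]
mul old mul old mul old two mul old two two U two U two mul ⇒ mul old mul old mul old two mul old two two mul old two U two mul   [U → mul old]
mul old mul old mul old two mul old two two mul old two U two mul ⇒ mul old mul old mul old two mul old two two mul old two mul old two mul   [U → mul old]

S ⇒ U mul ⇒ U U two mul ⇒ U U two U two mul ⇒ U U two U two U two mul ⇒ mul old U two U two U two mul ⇒ mul old U U two two U two U two mul ⇒ mul old U U two U two two U two U two mul ⇒ mul old mul old U two U two two U two U two mul ⇒ mul old mul old mul old two U two two U two U two mul ⇒ mul old mul old mul old two mul old two two U two U two mul ⇒ mul old mul old mul old two mul old two two mul old two U two mul ⇒ mul old mul old mul old two mul old two two mul old two mul old two mul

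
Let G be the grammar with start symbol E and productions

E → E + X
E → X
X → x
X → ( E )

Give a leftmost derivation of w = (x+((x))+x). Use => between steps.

E => X   [E → X]
X => (E)   [X → ( E )]
(E) => (E+X)   [E → E + X]
(E+X) => (E+X+X)   [E → E + X]
(E+X+X) => (X+X+X)   [E → X]
(X+X+X) => (x+X+X)   [X → x]
(x+X+X) => (x+(E)+X)   [X → ( E )]
(x+(E)+X) => (x+(X)+X)   [E → X]
(x+(X)+X) => (x+((E))+X)   [X → ( E )]
(x+((E))+X) => (x+((X))+X)   [E → X]
(x+((X))+X) => (x+((x))+X)   [X → x]
(x+((x))+X) => (x+((x))+x)   [X → x]

E=>X=>(E)=>(E+X)=>(E+X+X)=>(X+X+X)=>(x+X+X)=>(x+(E)+X)=>(x+(X)+X)=>(x+((E))+X)=>(x+((X))+X)=>(x+((x))+X)=>(x+((x))+x)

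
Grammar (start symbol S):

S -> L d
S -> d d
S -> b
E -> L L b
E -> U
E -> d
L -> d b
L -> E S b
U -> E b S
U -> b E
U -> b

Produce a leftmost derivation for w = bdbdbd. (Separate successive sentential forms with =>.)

S => Ld => ESbd => USbd => bSbd => bLdbd => bdbdbd

S => Ld   [S -> L d]
Ld => ESbd   [L -> E S b]
ESbd => USbd   [E -> U]
USbd => bSbd   [U -> b]
bSbd => bLdbd   [S -> L d]
bLdbd => bdbdbd   [L -> d b]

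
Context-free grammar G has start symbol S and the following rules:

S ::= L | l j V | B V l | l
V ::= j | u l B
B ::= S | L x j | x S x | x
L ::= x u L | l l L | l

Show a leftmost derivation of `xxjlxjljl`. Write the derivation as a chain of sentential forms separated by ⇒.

S ⇒ BVl ⇒ SVl ⇒ BVlVl ⇒ xSxVlVl ⇒ xBVlxVlVl ⇒ xxVlxVlVl ⇒ xxjlxVlVl ⇒ xxjlxjlVl ⇒ xxjlxjljl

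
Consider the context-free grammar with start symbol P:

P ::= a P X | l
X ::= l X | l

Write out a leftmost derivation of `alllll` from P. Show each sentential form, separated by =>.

P => aPX   [P ::= a P X]
aPX => alX   [P ::= l]
alX => allX   [X ::= l X]
allX => alllX   [X ::= l X]
alllX => allllX   [X ::= l X]
allllX => alllll   [X ::= l]

P => aPX => alX => allX => alllX => allllX => alllll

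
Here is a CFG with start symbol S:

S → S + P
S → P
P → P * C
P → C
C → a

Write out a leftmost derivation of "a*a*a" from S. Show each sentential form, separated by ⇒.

S ⇒ P   [S → P]
P ⇒ P*C   [P → P * C]
P*C ⇒ P*C*C   [P → P * C]
P*C*C ⇒ C*C*C   [P → C]
C*C*C ⇒ a*C*C   [C → a]
a*C*C ⇒ a*a*C   [C → a]
a*a*C ⇒ a*a*a   [C → a]

S ⇒ P ⇒ P*C ⇒ P*C*C ⇒ C*C*C ⇒ a*C*C ⇒ a*a*C ⇒ a*a*a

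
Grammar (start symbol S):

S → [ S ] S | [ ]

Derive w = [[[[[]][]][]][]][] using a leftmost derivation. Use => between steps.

S => [S]S => [[S]S]S => [[[S]S]S]S => [[[[S]S]S]S]S => [[[[[]]S]S]S]S => [[[[[]][]]S]S]S => [[[[[]][]][]]S]S => [[[[[]][]][]][]]S => [[[[[]][]][]][]][]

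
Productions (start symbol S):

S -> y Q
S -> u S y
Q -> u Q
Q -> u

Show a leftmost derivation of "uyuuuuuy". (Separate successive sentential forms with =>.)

S=>uSy=>uyQy=>uyuQy=>uyuuQy=>uyuuuQy=>uyuuuuQy=>uyuuuuuy

S => uSy   [S -> u S y]
uSy => uyQy   [S -> y Q]
uyQy => uyuQy   [Q -> u Q]
uyuQy => uyuuQy   [Q -> u Q]
uyuuQy => uyuuuQy   [Q -> u Q]
uyuuuQy => uyuuuuQy   [Q -> u Q]
uyuuuuQy => uyuuuuuy   [Q -> u]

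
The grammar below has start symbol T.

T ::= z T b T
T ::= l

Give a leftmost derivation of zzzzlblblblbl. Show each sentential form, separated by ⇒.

T ⇒ zTbT   [T ::= z T b T]
zTbT ⇒ zzTbTbT   [T ::= z T b T]
zzTbTbT ⇒ zzzTbTbTbT   [T ::= z T b T]
zzzTbTbTbT ⇒ zzzzTbTbTbTbT   [T ::= z T b T]
zzzzTbTbTbTbT ⇒ zzzzlbTbTbTbT   [T ::= l]
zzzzlbTbTbTbT ⇒ zzzzlblbTbTbT   [T ::= l]
zzzzlblbTbTbT ⇒ zzzzlblblbTbT   [T ::= l]
zzzzlblblbTbT ⇒ zzzzlblblblbT   [T ::= l]
zzzzlblblblbT ⇒ zzzzlblblblbl   [T ::= l]

T⇒zTbT⇒zzTbTbT⇒zzzTbTbTbT⇒zzzzTbTbTbTbT⇒zzzzlbTbTbTbT⇒zzzzlblbTbTbT⇒zzzzlblblbTbT⇒zzzzlblblblbT⇒zzzzlblblblbl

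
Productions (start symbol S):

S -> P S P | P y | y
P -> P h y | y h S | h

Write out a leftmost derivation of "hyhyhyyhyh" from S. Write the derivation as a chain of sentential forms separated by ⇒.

S⇒PSP⇒hSP⇒hPyP⇒hyhSyP⇒hyhPSPyP⇒hyhyhSSPyP⇒hyhyhySPyP⇒hyhyhyyPyP⇒hyhyhyyhyP⇒hyhyhyyhyh

S ⇒ PSP   [S -> P S P]
PSP ⇒ hSP   [P -> h]
hSP ⇒ hPyP   [S -> P y]
hPyP ⇒ hyhSyP   [P -> y h S]
hyhSyP ⇒ hyhPSPyP   [S -> P S P]
hyhPSPyP ⇒ hyhyhSSPyP   [P -> y h S]
hyhyhSSPyP ⇒ hyhyhySPyP   [S -> y]
hyhyhySPyP ⇒ hyhyhyyPyP   [S -> y]
hyhyhyyPyP ⇒ hyhyhyyhyP   [P -> h]
hyhyhyyhyP ⇒ hyhyhyyhyh   [P -> h]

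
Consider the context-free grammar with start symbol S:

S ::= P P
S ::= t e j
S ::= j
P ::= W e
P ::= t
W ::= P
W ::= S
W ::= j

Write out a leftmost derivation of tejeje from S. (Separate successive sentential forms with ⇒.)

S⇒PP⇒WeP⇒SeP⇒tejeP⇒tejeWe⇒tejeje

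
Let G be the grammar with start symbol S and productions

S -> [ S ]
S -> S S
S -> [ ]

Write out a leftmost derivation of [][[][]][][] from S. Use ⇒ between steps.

S⇒SS⇒SSS⇒[]SS⇒[]SSS⇒[][S]SS⇒[][SS]SS⇒[][[]S]SS⇒[][[][]]SS⇒[][[][]][]S⇒[][[][]][][]

S ⇒ SS   [S -> S S]
SS ⇒ SSS   [S -> S S]
SSS ⇒ []SS   [S -> [ ]]
[]SS ⇒ []SSS   [S -> S S]
[]SSS ⇒ [][S]SS   [S -> [ S ]]
[][S]SS ⇒ [][SS]SS   [S -> S S]
[][SS]SS ⇒ [][[]S]SS   [S -> [ ]]
[][[]S]SS ⇒ [][[][]]SS   [S -> [ ]]
[][[][]]SS ⇒ [][[][]][]S   [S -> [ ]]
[][[][]][]S ⇒ [][[][]][][]   [S -> [ ]]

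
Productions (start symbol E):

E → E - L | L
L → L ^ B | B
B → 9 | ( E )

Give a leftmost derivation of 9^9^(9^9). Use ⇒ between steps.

E ⇒ L   [E → L]
L ⇒ L^B   [L → L ^ B]
L^B ⇒ L^B^B   [L → L ^ B]
L^B^B ⇒ B^B^B   [L → B]
B^B^B ⇒ 9^B^B   [B → 9]
9^B^B ⇒ 9^9^B   [B → 9]
9^9^B ⇒ 9^9^(E)   [B → ( E )]
9^9^(E) ⇒ 9^9^(L)   [E → L]
9^9^(L) ⇒ 9^9^(L^B)   [L → L ^ B]
9^9^(L^B) ⇒ 9^9^(B^B)   [L → B]
9^9^(B^B) ⇒ 9^9^(9^B)   [B → 9]
9^9^(9^B) ⇒ 9^9^(9^9)   [B → 9]

E ⇒ L ⇒ L^B ⇒ L^B^B ⇒ B^B^B ⇒ 9^B^B ⇒ 9^9^B ⇒ 9^9^(E) ⇒ 9^9^(L) ⇒ 9^9^(L^B) ⇒ 9^9^(B^B) ⇒ 9^9^(9^B) ⇒ 9^9^(9^9)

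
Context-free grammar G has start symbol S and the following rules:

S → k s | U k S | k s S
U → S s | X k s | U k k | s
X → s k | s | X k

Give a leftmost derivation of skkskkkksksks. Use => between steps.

S => UkS => UkkkS => XkskkkS => XkkskkkS => skkskkkS => skkskkkksS => skkskkkksksS => skkskkkksksks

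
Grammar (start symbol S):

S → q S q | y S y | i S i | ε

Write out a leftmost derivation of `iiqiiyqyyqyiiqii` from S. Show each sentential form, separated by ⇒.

S ⇒ iSi   [S → i S i]
iSi ⇒ iiSii   [S → i S i]
iiSii ⇒ iiqSqii   [S → q S q]
iiqSqii ⇒ iiqiSiqii   [S → i S i]
iiqiSiqii ⇒ iiqiiSiiqii   [S → i S i]
iiqiiSiiqii ⇒ iiqiiySyiiqii   [S → y S y]
iiqiiySyiiqii ⇒ iiqiiyqSqyiiqii   [S → q S q]
iiqiiyqSqyiiqii ⇒ iiqiiyqySyqyiiqii   [S → y S y]
iiqiiyqySyqyiiqii ⇒ iiqiiyqyyqyiiqii   [S → ε]

S ⇒ iSi ⇒ iiSii ⇒ iiqSqii ⇒ iiqiSiqii ⇒ iiqiiSiiqii ⇒ iiqiiySyiiqii ⇒ iiqiiyqSqyiiqii ⇒ iiqiiyqySyqyiiqii ⇒ iiqiiyqyyqyiiqii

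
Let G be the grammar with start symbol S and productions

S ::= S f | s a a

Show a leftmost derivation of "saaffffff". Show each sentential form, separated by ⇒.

S ⇒ Sf ⇒ Sff ⇒ Sfff ⇒ Sffff ⇒ Sfffff ⇒ Sffffff ⇒ saaffffff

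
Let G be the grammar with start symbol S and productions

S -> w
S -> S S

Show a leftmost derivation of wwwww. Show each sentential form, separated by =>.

S => SS   [S -> S S]
SS => SSS   [S -> S S]
SSS => SSSS   [S -> S S]
SSSS => SSSSS   [S -> S S]
SSSSS => wSSSS   [S -> w]
wSSSS => wwSSS   [S -> w]
wwSSS => wwwSS   [S -> w]
wwwSS => wwwwS   [S -> w]
wwwwS => wwwww   [S -> w]

S => SS => SSS => SSSS => SSSSS => wSSSS => wwSSS => wwwSS => wwwwS => wwwww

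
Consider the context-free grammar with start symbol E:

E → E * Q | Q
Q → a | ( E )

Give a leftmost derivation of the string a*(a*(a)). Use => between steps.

E => E*Q   [E → E * Q]
E*Q => Q*Q   [E → Q]
Q*Q => a*Q   [Q → a]
a*Q => a*(E)   [Q → ( E )]
a*(E) => a*(E*Q)   [E → E * Q]
a*(E*Q) => a*(Q*Q)   [E → Q]
a*(Q*Q) => a*(a*Q)   [Q → a]
a*(a*Q) => a*(a*(E))   [Q → ( E )]
a*(a*(E)) => a*(a*(Q))   [E → Q]
a*(a*(Q)) => a*(a*(a))   [Q → a]

E => E*Q => Q*Q => a*Q => a*(E) => a*(E*Q) => a*(Q*Q) => a*(a*Q) => a*(a*(E)) => a*(a*(Q)) => a*(a*(a))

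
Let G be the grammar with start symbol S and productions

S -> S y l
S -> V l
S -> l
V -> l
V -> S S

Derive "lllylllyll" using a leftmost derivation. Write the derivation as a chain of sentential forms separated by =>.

S => Vl   [S -> V l]
Vl => SSl   [V -> S S]
SSl => VlSl   [S -> V l]
VlSl => llSl   [V -> l]
llSl => llSyll   [S -> S y l]
llSyll => llVlyll   [S -> V l]
llVlyll => llSSlyll   [V -> S S]
llSSlyll => llSylSlyll   [S -> S y l]
llSylSlyll => lllylSlyll   [S -> l]
lllylSlyll => lllylllyll   [S -> l]

S => Vl => SSl => VlSl => llSl => llSyll => llVlyll => llSSlyll => llSylSlyll => lllylSlyll => lllylllyll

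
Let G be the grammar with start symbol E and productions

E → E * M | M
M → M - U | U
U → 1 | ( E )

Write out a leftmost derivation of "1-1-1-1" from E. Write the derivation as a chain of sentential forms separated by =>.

E => M => M-U => M-U-U => M-U-U-U => U-U-U-U => 1-U-U-U => 1-1-U-U => 1-1-1-U => 1-1-1-1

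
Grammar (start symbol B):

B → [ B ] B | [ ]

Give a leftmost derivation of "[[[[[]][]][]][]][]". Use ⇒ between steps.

B ⇒ [B]B ⇒ [[B]B]B ⇒ [[[B]B]B]B ⇒ [[[[B]B]B]B]B ⇒ [[[[[]]B]B]B]B ⇒ [[[[[]][]]B]B]B ⇒ [[[[[]][]][]]B]B ⇒ [[[[[]][]][]][]]B ⇒ [[[[[]][]][]][]][]

B ⇒ [B]B   [B → [ B ] B]
[B]B ⇒ [[B]B]B   [B → [ B ] B]
[[B]B]B ⇒ [[[B]B]B]B   [B → [ B ] B]
[[[B]B]B]B ⇒ [[[[B]B]B]B]B   [B → [ B ] B]
[[[[B]B]B]B]B ⇒ [[[[[]]B]B]B]B   [B → [ ]]
[[[[[]]B]B]B]B ⇒ [[[[[]][]]B]B]B   [B → [ ]]
[[[[[]][]]B]B]B ⇒ [[[[[]][]][]]B]B   [B → [ ]]
[[[[[]][]][]]B]B ⇒ [[[[[]][]][]][]]B   [B → [ ]]
[[[[[]][]][]][]]B ⇒ [[[[[]][]][]][]][]   [B → [ ]]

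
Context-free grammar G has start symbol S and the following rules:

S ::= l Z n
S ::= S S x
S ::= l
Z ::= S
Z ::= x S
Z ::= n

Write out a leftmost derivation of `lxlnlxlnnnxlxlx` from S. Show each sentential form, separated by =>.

S => SSx   [S ::= S S x]
SSx => SSxSx   [S ::= S S x]
SSxSx => SSxSxSx   [S ::= S S x]
SSxSxSx => lZnSxSxSx   [S ::= l Z n]
lZnSxSxSx => lxSnSxSxSx   [Z ::= x S]
lxSnSxSxSx => lxlnSxSxSx   [S ::= l]
lxlnSxSxSx => lxlnlZnxSxSx   [S ::= l Z n]
lxlnlZnxSxSx => lxlnlxSnxSxSx   [Z ::= x S]
lxlnlxSnxSxSx => lxlnlxlZnnxSxSx   [S ::= l Z n]
lxlnlxlZnnxSxSx => lxlnlxlnnnxSxSx   [Z ::= n]
lxlnlxlnnnxSxSx => lxlnlxlnnnxlxSx   [S ::= l]
lxlnlxlnnnxlxSx => lxlnlxlnnnxlxlx   [S ::= l]

S => SSx => SSxSx => SSxSxSx => lZnSxSxSx => lxSnSxSxSx => lxlnSxSxSx => lxlnlZnxSxSx => lxlnlxSnxSxSx => lxlnlxlZnnxSxSx => lxlnlxlnnnxSxSx => lxlnlxlnnnxlxSx => lxlnlxlnnnxlxlx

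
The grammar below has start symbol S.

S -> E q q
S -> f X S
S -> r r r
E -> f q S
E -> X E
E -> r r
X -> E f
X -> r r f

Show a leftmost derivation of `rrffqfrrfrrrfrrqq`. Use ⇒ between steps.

S ⇒ Eqq   [S -> E q q]
Eqq ⇒ XEqq   [E -> X E]
XEqq ⇒ EfEqq   [X -> E f]
EfEqq ⇒ XEfEqq   [E -> X E]
XEfEqq ⇒ EfEfEqq   [X -> E f]
EfEfEqq ⇒ rrfEfEqq   [E -> r r]
rrfEfEqq ⇒ rrffqSfEqq   [E -> f q S]
rrffqSfEqq ⇒ rrffqfXSfEqq   [S -> f X S]
rrffqfXSfEqq ⇒ rrffqfEfSfEqq   [X -> E f]
rrffqfEfSfEqq ⇒ rrffqfrrfSfEqq   [E -> r r]
rrffqfrrfSfEqq ⇒ rrffqfrrfrrrfEqq   [S -> r r r]
rrffqfrrfrrrfEqq ⇒ rrffqfrrfrrrfrrqq   [E -> r r]

S ⇒ Eqq ⇒ XEqq ⇒ EfEqq ⇒ XEfEqq ⇒ EfEfEqq ⇒ rrfEfEqq ⇒ rrffqSfEqq ⇒ rrffqfXSfEqq ⇒ rrffqfEfSfEqq ⇒ rrffqfrrfSfEqq ⇒ rrffqfrrfrrrfEqq ⇒ rrffqfrrfrrrfrrqq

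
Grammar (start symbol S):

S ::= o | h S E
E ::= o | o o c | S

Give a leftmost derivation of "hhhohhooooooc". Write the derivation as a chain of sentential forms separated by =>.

S=>hSE=>hhSEE=>hhhSEEE=>hhhoEEE=>hhhoSEE=>hhhohSEEE=>hhhohhSEEEE=>hhhohhoEEEE=>hhhohhooEEE=>hhhohhoooEE=>hhhohhooooE=>hhhohhooooooc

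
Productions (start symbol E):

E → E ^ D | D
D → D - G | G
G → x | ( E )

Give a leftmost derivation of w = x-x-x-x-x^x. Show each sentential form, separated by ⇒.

E ⇒ E^D ⇒ D^D ⇒ D-G^D ⇒ D-G-G^D ⇒ D-G-G-G^D ⇒ D-G-G-G-G^D ⇒ G-G-G-G-G^D ⇒ x-G-G-G-G^D ⇒ x-x-G-G-G^D ⇒ x-x-x-G-G^D ⇒ x-x-x-x-G^D ⇒ x-x-x-x-x^D ⇒ x-x-x-x-x^G ⇒ x-x-x-x-x^x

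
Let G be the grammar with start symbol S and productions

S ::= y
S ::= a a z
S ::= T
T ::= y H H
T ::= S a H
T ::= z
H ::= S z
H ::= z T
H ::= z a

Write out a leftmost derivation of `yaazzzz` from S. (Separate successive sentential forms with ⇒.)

S ⇒ T ⇒ yHH ⇒ ySzH ⇒ yaazzH ⇒ yaazzzT ⇒ yaazzzz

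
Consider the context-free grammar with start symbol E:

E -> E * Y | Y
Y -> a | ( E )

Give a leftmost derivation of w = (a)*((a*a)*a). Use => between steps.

E => E*Y => Y*Y => (E)*Y => (Y)*Y => (a)*Y => (a)*(E) => (a)*(E*Y) => (a)*(Y*Y) => (a)*((E)*Y) => (a)*((E*Y)*Y) => (a)*((Y*Y)*Y) => (a)*((a*Y)*Y) => (a)*((a*a)*Y) => (a)*((a*a)*a)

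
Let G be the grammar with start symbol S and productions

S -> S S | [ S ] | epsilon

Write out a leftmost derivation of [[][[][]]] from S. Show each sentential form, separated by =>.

S => [S] => [SS] => [[S]S] => [[]S] => [[]SS] => [[][S]S] => [[][SS]S] => [[][[S]S]S] => [[][[]S]S] => [[][[][S]]S] => [[][[][]]S] => [[][[][]]]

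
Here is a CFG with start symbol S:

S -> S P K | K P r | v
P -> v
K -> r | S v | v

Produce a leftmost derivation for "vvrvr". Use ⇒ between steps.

S ⇒ SPK   [S -> S P K]
SPK ⇒ KPrPK   [S -> K P r]
KPrPK ⇒ vPrPK   [K -> v]
vPrPK ⇒ vvrPK   [P -> v]
vvrPK ⇒ vvrvK   [P -> v]
vvrvK ⇒ vvrvr   [K -> r]

S ⇒ SPK ⇒ KPrPK ⇒ vPrPK ⇒ vvrPK ⇒ vvrvK ⇒ vvrvr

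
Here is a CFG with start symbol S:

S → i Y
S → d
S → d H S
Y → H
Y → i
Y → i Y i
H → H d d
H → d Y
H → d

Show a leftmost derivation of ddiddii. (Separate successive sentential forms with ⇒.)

S ⇒ dHS ⇒ dHddS ⇒ ddYddS ⇒ ddiddS ⇒ ddiddiY ⇒ ddiddii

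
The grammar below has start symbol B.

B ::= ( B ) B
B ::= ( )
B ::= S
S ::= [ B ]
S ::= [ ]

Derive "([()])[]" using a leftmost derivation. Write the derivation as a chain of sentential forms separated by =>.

B => (B)B   [B ::= ( B ) B]
(B)B => (S)B   [B ::= S]
(S)B => ([B])B   [S ::= [ B ]]
([B])B => ([()])B   [B ::= ( )]
([()])B => ([()])S   [B ::= S]
([()])S => ([()])[]   [S ::= [ ]]

B => (B)B => (S)B => ([B])B => ([()])B => ([()])S => ([()])[]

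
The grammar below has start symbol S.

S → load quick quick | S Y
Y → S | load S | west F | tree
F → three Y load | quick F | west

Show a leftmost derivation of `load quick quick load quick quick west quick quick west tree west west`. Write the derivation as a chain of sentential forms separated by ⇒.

S ⇒ S Y ⇒ S Y Y ⇒ S Y Y Y ⇒ load quick quick Y Y Y ⇒ load quick quick S Y Y ⇒ load quick quick S Y Y Y ⇒ load quick quick load quick quick Y Y Y ⇒ load quick quick load quick quick west F Y Y ⇒ load quick quick load quick quick west quick F Y Y ⇒ load quick quick load quick quick west quick quick F Y Y ⇒ load quick quick load quick quick west quick quick west Y Y ⇒ load quick quick load quick quick west quick quick west tree Y ⇒ load quick quick load quick quick west quick quick west tree west F ⇒ load quick quick load quick quick west quick quick west tree west west

S ⇒ S Y   [S → S Y]
S Y ⇒ S Y Y   [S → S Y]
S Y Y ⇒ S Y Y Y   [S → S Y]
S Y Y Y ⇒ load quick quick Y Y Y   [S → load quick quick]
load quick quick Y Y Y ⇒ load quick quick S Y Y   [Y → S]
load quick quick S Y Y ⇒ load quick quick S Y Y Y   [S → S Y]
load quick quick S Y Y Y ⇒ load quick quick load quick quick Y Y Y   [S → load quick quick]
load quick quick load quick quick Y Y Y ⇒ load quick quick load quick quick west F Y Y   [Y → west F]
load quick quick load quick quick west F Y Y ⇒ load quick quick load quick quick west quick F Y Y   [F → quick F]
load quick quick load quick quick west quick F Y Y ⇒ load quick quick load quick quick west quick quick F Y Y   [F → quick F]
load quick quick load quick quick west quick quick F Y Y ⇒ load quick quick load quick quick west quick quick west Y Y   [F → west]
load quick quick load quick quick west quick quick west Y Y ⇒ load quick quick load quick quick west quick quick west tree Y   [Y → tree]
load quick quick load quick quick west quick quick west tree Y ⇒ load quick quick load quick quick west quick quick west tree west F   [Y → west F]
load quick quick load quick quick west quick quick west tree west F ⇒ load quick quick load quick quick west quick quick west tree west west   [F → west]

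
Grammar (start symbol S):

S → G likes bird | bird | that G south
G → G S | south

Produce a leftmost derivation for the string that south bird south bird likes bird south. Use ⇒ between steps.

S ⇒ that G south   [S → that G south]
that G south ⇒ that G S south   [G → G S]
that G S south ⇒ that G S S south   [G → G S]
that G S S south ⇒ that south S S south   [G → south]
that south S S south ⇒ that south bird S south   [S → bird]
that south bird S south ⇒ that south bird G likes bird south   [S → G likes bird]
that south bird G likes bird south ⇒ that south bird G S likes bird south   [G → G S]
that south bird G S likes bird south ⇒ that south bird south S likes bird south   [G → south]
that south bird south S likes bird south ⇒ that south bird south bird likes bird south   [S → bird]

S ⇒ that G south ⇒ that G S south ⇒ that G S S south ⇒ that south S S south ⇒ that south bird S south ⇒ that south bird G likes bird south ⇒ that south bird G S likes bird south ⇒ that south bird south S likes bird south ⇒ that south bird south bird likes bird south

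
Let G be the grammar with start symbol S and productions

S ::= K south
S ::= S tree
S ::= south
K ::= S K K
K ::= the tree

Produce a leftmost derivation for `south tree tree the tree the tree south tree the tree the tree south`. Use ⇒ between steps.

S ⇒ K south   [S ::= K south]
K south ⇒ S K K south   [K ::= S K K]
S K K south ⇒ S tree K K south   [S ::= S tree]
S tree K K south ⇒ K south tree K K south   [S ::= K south]
K south tree K K south ⇒ S K K south tree K K south   [K ::= S K K]
S K K south tree K K south ⇒ S tree K K south tree K K south   [S ::= S tree]
S tree K K south tree K K south ⇒ S tree tree K K south tree K K south   [S ::= S tree]
S tree tree K K south tree K K south ⇒ south tree tree K K south tree K K south   [S ::= south]
south tree tree K K south tree K K south ⇒ south tree tree the tree K south tree K K south   [K ::= the tree]
south tree tree the tree K south tree K K south ⇒ south tree tree the tree the tree south tree K K south   [K ::= the tree]
south tree tree the tree the tree south tree K K south ⇒ south tree tree the tree the tree south tree the tree K south   [K ::= the tree]
south tree tree the tree the tree south tree the tree K south ⇒ south tree tree the tree the tree south tree the tree the tree south   [K ::= the tree]

S ⇒ K south ⇒ S K K south ⇒ S tree K K south ⇒ K south tree K K south ⇒ S K K south tree K K south ⇒ S tree K K south tree K K south ⇒ S tree tree K K south tree K K south ⇒ south tree tree K K south tree K K south ⇒ south tree tree the tree K south tree K K south ⇒ south tree tree the tree the tree south tree K K south ⇒ south tree tree the tree the tree south tree the tree K south ⇒ south tree tree the tree the tree south tree the tree the tree south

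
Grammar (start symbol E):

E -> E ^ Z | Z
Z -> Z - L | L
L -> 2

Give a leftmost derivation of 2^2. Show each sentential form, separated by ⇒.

E⇒E^Z⇒Z^Z⇒L^Z⇒2^Z⇒2^L⇒2^2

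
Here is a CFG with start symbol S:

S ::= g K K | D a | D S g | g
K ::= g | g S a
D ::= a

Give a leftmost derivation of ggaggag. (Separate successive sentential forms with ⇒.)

S ⇒ gKK ⇒ ggSaK ⇒ ggDSgaK ⇒ ggaSgaK ⇒ ggaggaK ⇒ ggaggag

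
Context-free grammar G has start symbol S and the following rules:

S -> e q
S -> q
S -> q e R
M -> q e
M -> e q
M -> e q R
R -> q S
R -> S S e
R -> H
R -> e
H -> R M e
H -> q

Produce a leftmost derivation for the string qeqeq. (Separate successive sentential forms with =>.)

S => qeR   [S -> q e R]
qeR => qeqS   [R -> q S]
qeqS => qeqeq   [S -> e q]

S => qeR => qeqS => qeqeq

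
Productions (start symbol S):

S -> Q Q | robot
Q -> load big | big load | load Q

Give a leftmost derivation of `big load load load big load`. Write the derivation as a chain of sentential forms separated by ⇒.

S ⇒ Q Q   [S -> Q Q]
Q Q ⇒ big load Q   [Q -> big load]
big load Q ⇒ big load load Q   [Q -> load Q]
big load load Q ⇒ big load load load Q   [Q -> load Q]
big load load load Q ⇒ big load load load big load   [Q -> big load]

S ⇒ Q Q ⇒ big load Q ⇒ big load load Q ⇒ big load load load Q ⇒ big load load load big load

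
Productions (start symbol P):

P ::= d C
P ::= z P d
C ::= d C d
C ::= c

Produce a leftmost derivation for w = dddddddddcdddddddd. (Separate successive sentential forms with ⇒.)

P ⇒ dC   [P ::= d C]
dC ⇒ ddCd   [C ::= d C d]
ddCd ⇒ dddCdd   [C ::= d C d]
dddCdd ⇒ ddddCddd   [C ::= d C d]
ddddCddd ⇒ dddddCdddd   [C ::= d C d]
dddddCdddd ⇒ ddddddCddddd   [C ::= d C d]
ddddddCddddd ⇒ dddddddCdddddd   [C ::= d C d]
dddddddCdddddd ⇒ ddddddddCddddddd   [C ::= d C d]
ddddddddCddddddd ⇒ dddddddddCdddddddd   [C ::= d C d]
dddddddddCdddddddd ⇒ dddddddddcdddddddd   [C ::= c]

P⇒dC⇒ddCd⇒dddCdd⇒ddddCddd⇒dddddCdddd⇒ddddddCddddd⇒dddddddCdddddd⇒ddddddddCddddddd⇒dddddddddCdddddddd⇒dddddddddcdddddddd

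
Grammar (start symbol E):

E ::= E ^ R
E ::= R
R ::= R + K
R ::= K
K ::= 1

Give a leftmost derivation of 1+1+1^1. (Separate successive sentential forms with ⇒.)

E⇒E^R⇒R^R⇒R+K^R⇒R+K+K^R⇒K+K+K^R⇒1+K+K^R⇒1+1+K^R⇒1+1+1^R⇒1+1+1^K⇒1+1+1^1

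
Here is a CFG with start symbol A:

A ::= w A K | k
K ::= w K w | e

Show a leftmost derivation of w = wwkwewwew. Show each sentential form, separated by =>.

A => wAK   [A ::= w A K]
wAK => wwAKK   [A ::= w A K]
wwAKK => wwkKK   [A ::= k]
wwkKK => wwkwKwK   [K ::= w K w]
wwkwKwK => wwkwewK   [K ::= e]
wwkwewK => wwkwewwKw   [K ::= w K w]
wwkwewwKw => wwkwewwew   [K ::= e]

A => wAK => wwAKK => wwkKK => wwkwKwK => wwkwewK => wwkwewwKw => wwkwewwew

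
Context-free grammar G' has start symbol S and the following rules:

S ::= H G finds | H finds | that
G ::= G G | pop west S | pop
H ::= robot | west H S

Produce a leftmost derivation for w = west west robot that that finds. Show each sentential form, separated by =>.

S => H finds => west H S finds => west west H S S finds => west west robot S S finds => west west robot that S finds => west west robot that that finds

S => H finds   [S ::= H finds]
H finds => west H S finds   [H ::= west H S]
west H S finds => west west H S S finds   [H ::= west H S]
west west H S S finds => west west robot S S finds   [H ::= robot]
west west robot S S finds => west west robot that S finds   [S ::= that]
west west robot that S finds => west west robot that that finds   [S ::= that]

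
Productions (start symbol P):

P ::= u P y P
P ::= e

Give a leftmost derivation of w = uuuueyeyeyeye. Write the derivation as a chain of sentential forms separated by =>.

P => uPyP   [P ::= u P y P]
uPyP => uuPyPyP   [P ::= u P y P]
uuPyPyP => uuuPyPyPyP   [P ::= u P y P]
uuuPyPyPyP => uuuuPyPyPyPyP   [P ::= u P y P]
uuuuPyPyPyPyP => uuuueyPyPyPyP   [P ::= e]
uuuueyPyPyPyP => uuuueyeyPyPyP   [P ::= e]
uuuueyeyPyPyP => uuuueyeyeyPyP   [P ::= e]
uuuueyeyeyPyP => uuuueyeyeyeyP   [P ::= e]
uuuueyeyeyeyP => uuuueyeyeyeye   [P ::= e]

P => uPyP => uuPyPyP => uuuPyPyPyP => uuuuPyPyPyPyP => uuuueyPyPyPyP => uuuueyeyPyPyP => uuuueyeyeyPyP => uuuueyeyeyeyP => uuuueyeyeyeye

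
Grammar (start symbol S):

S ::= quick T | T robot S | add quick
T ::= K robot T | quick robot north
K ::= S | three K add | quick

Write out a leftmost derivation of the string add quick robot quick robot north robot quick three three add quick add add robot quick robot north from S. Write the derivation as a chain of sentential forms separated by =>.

S => T robot S => K robot T robot S => S robot T robot S => add quick robot T robot S => add quick robot quick robot north robot S => add quick robot quick robot north robot quick T => add quick robot quick robot north robot quick K robot T => add quick robot quick robot north robot quick three K add robot T => add quick robot quick robot north robot quick three three K add add robot T => add quick robot quick robot north robot quick three three S add add robot T => add quick robot quick robot north robot quick three three add quick add add robot T => add quick robot quick robot north robot quick three three add quick add add robot quick robot north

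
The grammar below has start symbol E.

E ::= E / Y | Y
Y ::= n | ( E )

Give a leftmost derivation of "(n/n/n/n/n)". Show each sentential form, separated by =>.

E => Y   [E ::= Y]
Y => (E)   [Y ::= ( E )]
(E) => (E/Y)   [E ::= E / Y]
(E/Y) => (E/Y/Y)   [E ::= E / Y]
(E/Y/Y) => (E/Y/Y/Y)   [E ::= E / Y]
(E/Y/Y/Y) => (E/Y/Y/Y/Y)   [E ::= E / Y]
(E/Y/Y/Y/Y) => (Y/Y/Y/Y/Y)   [E ::= Y]
(Y/Y/Y/Y/Y) => (n/Y/Y/Y/Y)   [Y ::= n]
(n/Y/Y/Y/Y) => (n/n/Y/Y/Y)   [Y ::= n]
(n/n/Y/Y/Y) => (n/n/n/Y/Y)   [Y ::= n]
(n/n/n/Y/Y) => (n/n/n/n/Y)   [Y ::= n]
(n/n/n/n/Y) => (n/n/n/n/n)   [Y ::= n]

E => Y => (E) => (E/Y) => (E/Y/Y) => (E/Y/Y/Y) => (E/Y/Y/Y/Y) => (Y/Y/Y/Y/Y) => (n/Y/Y/Y/Y) => (n/n/Y/Y/Y) => (n/n/n/Y/Y) => (n/n/n/n/Y) => (n/n/n/n/n)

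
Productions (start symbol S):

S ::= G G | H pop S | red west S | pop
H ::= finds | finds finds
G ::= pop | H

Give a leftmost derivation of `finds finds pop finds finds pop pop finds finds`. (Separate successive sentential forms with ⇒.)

S ⇒ H pop S ⇒ finds finds pop S ⇒ finds finds pop H pop S ⇒ finds finds pop finds finds pop S ⇒ finds finds pop finds finds pop G G ⇒ finds finds pop finds finds pop pop G ⇒ finds finds pop finds finds pop pop H ⇒ finds finds pop finds finds pop pop finds finds

S ⇒ H pop S   [S ::= H pop S]
H pop S ⇒ finds finds pop S   [H ::= finds finds]
finds finds pop S ⇒ finds finds pop H pop S   [S ::= H pop S]
finds finds pop H pop S ⇒ finds finds pop finds finds pop S   [H ::= finds finds]
finds finds pop finds finds pop S ⇒ finds finds pop finds finds pop G G   [S ::= G G]
finds finds pop finds finds pop G G ⇒ finds finds pop finds finds pop pop G   [G ::= pop]
finds finds pop finds finds pop pop G ⇒ finds finds pop finds finds pop pop H   [G ::= H]
finds finds pop finds finds pop pop H ⇒ finds finds pop finds finds pop pop finds finds   [H ::= finds finds]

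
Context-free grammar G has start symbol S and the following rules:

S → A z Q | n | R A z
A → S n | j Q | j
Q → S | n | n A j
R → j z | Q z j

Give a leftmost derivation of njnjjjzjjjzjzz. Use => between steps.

S => RAz   [S → R A z]
RAz => QzjAz   [R → Q z j]
QzjAz => nAjzjAz   [Q → n A j]
nAjzjAz => njQjzjAz   [A → j Q]
njQjzjAz => njnAjjzjAz   [Q → n A j]
njnAjjzjAz => njnjjjzjAz   [A → j]
njnjjjzjAz => njnjjjzjjQz   [A → j Q]
njnjjjzjjQz => njnjjjzjjSz   [Q → S]
njnjjjzjjSz => njnjjjzjjRAzz   [S → R A z]
njnjjjzjjRAzz => njnjjjzjjjzAzz   [R → j z]
njnjjjzjjjzAzz => njnjjjzjjjzjzz   [A → j]

S=>RAz=>QzjAz=>nAjzjAz=>njQjzjAz=>njnAjjzjAz=>njnjjjzjAz=>njnjjjzjjQz=>njnjjjzjjSz=>njnjjjzjjRAzz=>njnjjjzjjjzAzz=>njnjjjzjjjzjzz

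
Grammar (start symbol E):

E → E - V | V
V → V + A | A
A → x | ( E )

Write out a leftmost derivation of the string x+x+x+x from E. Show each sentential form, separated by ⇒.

E ⇒ V ⇒ V+A ⇒ V+A+A ⇒ V+A+A+A ⇒ A+A+A+A ⇒ x+A+A+A ⇒ x+x+A+A ⇒ x+x+x+A ⇒ x+x+x+x

E ⇒ V   [E → V]
V ⇒ V+A   [V → V + A]
V+A ⇒ V+A+A   [V → V + A]
V+A+A ⇒ V+A+A+A   [V → V + A]
V+A+A+A ⇒ A+A+A+A   [V → A]
A+A+A+A ⇒ x+A+A+A   [A → x]
x+A+A+A ⇒ x+x+A+A   [A → x]
x+x+A+A ⇒ x+x+x+A   [A → x]
x+x+x+A ⇒ x+x+x+x   [A → x]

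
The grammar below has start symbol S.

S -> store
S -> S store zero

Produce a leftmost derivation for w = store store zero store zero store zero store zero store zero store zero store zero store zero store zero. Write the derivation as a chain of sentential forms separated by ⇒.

S ⇒ S store zero   [S -> S store zero]
S store zero ⇒ S store zero store zero   [S -> S store zero]
S store zero store zero ⇒ S store zero store zero store zero   [S -> S store zero]
S store zero store zero store zero ⇒ S store zero store zero store zero store zero   [S -> S store zero]
S store zero store zero store zero store zero ⇒ S store zero store zero store zero store zero store zero   [S -> S store zero]
S store zero store zero store zero store zero store zero ⇒ S store zero store zero store zero store zero store zero store zero   [S -> S store zero]
S store zero store zero store zero store zero store zero store zero ⇒ S store zero store zero store zero store zero store zero store zero store zero   [S -> S store zero]
S store zero store zero store zero store zero store zero store zero store zero ⇒ S store zero store zero store zero store zero store zero store zero store zero store zero   [S -> S store zero]
S store zero store zero store zero store zero store zero store zero store zero store zero ⇒ S store zero store zero store zero store zero store zero store zero store zero store zero store zero   [S -> S store zero]
S store zero store zero store zero store zero store zero store zero store zero store zero store zero ⇒ store store zero store zero store zero store zero store zero store zero store zero store zero store zero   [S -> store]

S ⇒ S store zero ⇒ S store zero store zero ⇒ S store zero store zero store zero ⇒ S store zero store zero store zero store zero ⇒ S store zero store zero store zero store zero store zero ⇒ S store zero store zero store zero store zero store zero store zero ⇒ S store zero store zero store zero store zero store zero store zero store zero ⇒ S store zero store zero store zero store zero store zero store zero store zero store zero ⇒ S store zero store zero store zero store zero store zero store zero store zero store zero store zero ⇒ store store zero store zero store zero store zero store zero store zero store zero store zero store zero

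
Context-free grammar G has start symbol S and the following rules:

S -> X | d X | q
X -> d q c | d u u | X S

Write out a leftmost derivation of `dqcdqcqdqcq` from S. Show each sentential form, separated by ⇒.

S ⇒ X ⇒ XS ⇒ XSS ⇒ XSSS ⇒ XSSSS ⇒ dqcSSSS ⇒ dqcXSSS ⇒ dqcdqcSSS ⇒ dqcdqcqSS ⇒ dqcdqcqXS ⇒ dqcdqcqdqcS ⇒ dqcdqcqdqcq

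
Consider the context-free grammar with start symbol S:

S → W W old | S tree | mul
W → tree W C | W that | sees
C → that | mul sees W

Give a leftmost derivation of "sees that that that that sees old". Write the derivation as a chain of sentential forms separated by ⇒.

S ⇒ W W old ⇒ W that W old ⇒ W that that W old ⇒ W that that that W old ⇒ W that that that that W old ⇒ sees that that that that W old ⇒ sees that that that that sees old

S ⇒ W W old   [S → W W old]
W W old ⇒ W that W old   [W → W that]
W that W old ⇒ W that that W old   [W → W that]
W that that W old ⇒ W that that that W old   [W → W that]
W that that that W old ⇒ W that that that that W old   [W → W that]
W that that that that W old ⇒ sees that that that that W old   [W → sees]
sees that that that that W old ⇒ sees that that that that sees old   [W → sees]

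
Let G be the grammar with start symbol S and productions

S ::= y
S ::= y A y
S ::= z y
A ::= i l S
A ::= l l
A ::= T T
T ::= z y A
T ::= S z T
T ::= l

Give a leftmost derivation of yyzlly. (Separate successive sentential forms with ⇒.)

S ⇒ yAy ⇒ yTTy ⇒ ySzTTy ⇒ yyzTTy ⇒ yyzlTy ⇒ yyzlly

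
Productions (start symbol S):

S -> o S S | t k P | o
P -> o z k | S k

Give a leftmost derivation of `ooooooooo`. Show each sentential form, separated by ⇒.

S⇒oSS⇒ooSSS⇒oooSSSS⇒ooooSSSSS⇒oooooSSSS⇒ooooooSSS⇒oooooooSS⇒ooooooooS⇒ooooooooo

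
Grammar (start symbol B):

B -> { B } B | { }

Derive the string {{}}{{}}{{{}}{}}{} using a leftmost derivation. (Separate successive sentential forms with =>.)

B => {B}B => {{}}B => {{}}{B}B => {{}}{{}}B => {{}}{{}}{B}B => {{}}{{}}{{B}B}B => {{}}{{}}{{{}}B}B => {{}}{{}}{{{}}{}}B => {{}}{{}}{{{}}{}}{}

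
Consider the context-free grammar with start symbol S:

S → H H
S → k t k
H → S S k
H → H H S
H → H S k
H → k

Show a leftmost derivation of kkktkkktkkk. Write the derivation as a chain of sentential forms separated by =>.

S => HH   [S → H H]
HH => HSkH   [H → H S k]
HSkH => SSkSkH   [H → S S k]
SSkSkH => HHSkSkH   [S → H H]
HHSkSkH => kHSkSkH   [H → k]
kHSkSkH => kkSkSkH   [H → k]
kkSkSkH => kkktkkSkH   [S → k t k]
kkktkkSkH => kkktkkktkkH   [S → k t k]
kkktkkktkkH => kkktkkktkkk   [H → k]

S => HH => HSkH => SSkSkH => HHSkSkH => kHSkSkH => kkSkSkH => kkktkkSkH => kkktkkktkkH => kkktkkktkkk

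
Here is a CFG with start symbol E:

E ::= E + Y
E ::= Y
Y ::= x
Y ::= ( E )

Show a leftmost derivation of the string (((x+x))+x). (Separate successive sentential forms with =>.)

E=>Y=>(E)=>(E+Y)=>(Y+Y)=>((E)+Y)=>((Y)+Y)=>(((E))+Y)=>(((E+Y))+Y)=>(((Y+Y))+Y)=>(((x+Y))+Y)=>(((x+x))+Y)=>(((x+x))+x)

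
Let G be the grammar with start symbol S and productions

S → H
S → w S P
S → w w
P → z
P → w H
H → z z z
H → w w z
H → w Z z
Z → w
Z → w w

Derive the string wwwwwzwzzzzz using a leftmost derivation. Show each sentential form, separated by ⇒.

S ⇒ wSP   [S → w S P]
wSP ⇒ wwSPP   [S → w S P]
wwSPP ⇒ wwwSPPP   [S → w S P]
wwwSPPP ⇒ wwwHPPP   [S → H]
wwwHPPP ⇒ wwwwZzPPP   [H → w Z z]
wwwwZzPPP ⇒ wwwwwzPPP   [Z → w]
wwwwwzPPP ⇒ wwwwwzwHPP   [P → w H]
wwwwwzwHPP ⇒ wwwwwzwzzzPP   [H → z z z]
wwwwwzwzzzPP ⇒ wwwwwzwzzzzP   [P → z]
wwwwwzwzzzzP ⇒ wwwwwzwzzzzz   [P → z]

S⇒wSP⇒wwSPP⇒wwwSPPP⇒wwwHPPP⇒wwwwZzPPP⇒wwwwwzPPP⇒wwwwwzwHPP⇒wwwwwzwzzzPP⇒wwwwwzwzzzzP⇒wwwwwzwzzzzz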